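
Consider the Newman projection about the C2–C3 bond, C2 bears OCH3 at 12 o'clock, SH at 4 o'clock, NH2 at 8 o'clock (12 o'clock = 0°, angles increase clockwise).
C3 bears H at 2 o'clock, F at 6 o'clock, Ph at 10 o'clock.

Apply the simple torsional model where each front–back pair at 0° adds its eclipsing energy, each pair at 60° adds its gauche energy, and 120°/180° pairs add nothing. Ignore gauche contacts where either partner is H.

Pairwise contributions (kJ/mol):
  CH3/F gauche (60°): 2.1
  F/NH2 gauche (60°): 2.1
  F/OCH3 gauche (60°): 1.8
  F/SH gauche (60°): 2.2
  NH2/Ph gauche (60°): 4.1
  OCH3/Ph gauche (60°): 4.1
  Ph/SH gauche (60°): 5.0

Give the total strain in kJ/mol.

This conformer (staggered): OCH3–Ph gauche, SH–F gauche, NH2–F gauche, NH2–Ph gauche; 4.1 + 2.2 + 2.1 + 4.1 = 12.5 kJ/mol.

12.5 kJ/mol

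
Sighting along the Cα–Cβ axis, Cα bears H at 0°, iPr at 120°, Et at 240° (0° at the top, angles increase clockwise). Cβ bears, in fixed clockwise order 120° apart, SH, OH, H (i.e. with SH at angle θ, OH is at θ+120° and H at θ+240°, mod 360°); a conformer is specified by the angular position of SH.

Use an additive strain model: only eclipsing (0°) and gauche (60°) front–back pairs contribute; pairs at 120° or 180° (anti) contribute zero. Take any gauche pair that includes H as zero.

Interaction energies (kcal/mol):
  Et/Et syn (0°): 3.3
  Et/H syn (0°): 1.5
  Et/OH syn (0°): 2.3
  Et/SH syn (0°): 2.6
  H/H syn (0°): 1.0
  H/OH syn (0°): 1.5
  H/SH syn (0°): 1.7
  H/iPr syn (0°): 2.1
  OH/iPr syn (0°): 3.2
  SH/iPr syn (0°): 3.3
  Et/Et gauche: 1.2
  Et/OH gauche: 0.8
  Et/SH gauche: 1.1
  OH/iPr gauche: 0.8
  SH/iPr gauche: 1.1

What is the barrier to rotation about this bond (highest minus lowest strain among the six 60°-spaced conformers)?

4.7 kcal/mol

SH at 0° is eclipsed. H at 0° is eclipsed with SH at 0° (1.7); iPr at 120° is eclipsed with OH at 120° (3.2); Et at 240° is eclipsed with H at 240° (1.5). Total 6.4 kcal/mol.
SH at 60° is staggered. iPr at 120° is gauche with SH at 60° (1.1); iPr at 120° is gauche with OH at 180° (0.8); Et at 240° is gauche with OH at 180° (0.8). Total 2.7 kcal/mol.
SH at 120° is eclipsed. H at 0° is eclipsed with H at 0° (1.0); iPr at 120° is eclipsed with SH at 120° (3.3); Et at 240° is eclipsed with OH at 240° (2.3). Total 6.6 kcal/mol.
SH at 180° is staggered. iPr at 120° is gauche with SH at 180° (1.1); Et at 240° is gauche with SH at 180° (1.1); Et at 240° is gauche with OH at 300° (0.8). Total 3.0 kcal/mol.
SH at 240° is eclipsed. H at 0° is eclipsed with OH at 0° (1.5); iPr at 120° is eclipsed with H at 120° (2.1); Et at 240° is eclipsed with SH at 240° (2.6). Total 6.2 kcal/mol.
SH at 300° is staggered. iPr at 120° is gauche with OH at 60° (0.8); Et at 240° is gauche with SH at 300° (1.1). Total 1.9 kcal/mol.
Max at 120° (6.6 kcal/mol), min at 300° (1.9 kcal/mol); barrier = 4.7 kcal/mol.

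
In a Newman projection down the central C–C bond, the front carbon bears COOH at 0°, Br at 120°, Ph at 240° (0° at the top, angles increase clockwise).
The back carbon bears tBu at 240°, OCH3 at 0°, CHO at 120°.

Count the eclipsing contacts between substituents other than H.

3

Non-H eclipsing pairs: COOH(0°)/OCH3(0°); Br(120°)/CHO(120°); Ph(240°)/tBu(240°) — 3 interactions.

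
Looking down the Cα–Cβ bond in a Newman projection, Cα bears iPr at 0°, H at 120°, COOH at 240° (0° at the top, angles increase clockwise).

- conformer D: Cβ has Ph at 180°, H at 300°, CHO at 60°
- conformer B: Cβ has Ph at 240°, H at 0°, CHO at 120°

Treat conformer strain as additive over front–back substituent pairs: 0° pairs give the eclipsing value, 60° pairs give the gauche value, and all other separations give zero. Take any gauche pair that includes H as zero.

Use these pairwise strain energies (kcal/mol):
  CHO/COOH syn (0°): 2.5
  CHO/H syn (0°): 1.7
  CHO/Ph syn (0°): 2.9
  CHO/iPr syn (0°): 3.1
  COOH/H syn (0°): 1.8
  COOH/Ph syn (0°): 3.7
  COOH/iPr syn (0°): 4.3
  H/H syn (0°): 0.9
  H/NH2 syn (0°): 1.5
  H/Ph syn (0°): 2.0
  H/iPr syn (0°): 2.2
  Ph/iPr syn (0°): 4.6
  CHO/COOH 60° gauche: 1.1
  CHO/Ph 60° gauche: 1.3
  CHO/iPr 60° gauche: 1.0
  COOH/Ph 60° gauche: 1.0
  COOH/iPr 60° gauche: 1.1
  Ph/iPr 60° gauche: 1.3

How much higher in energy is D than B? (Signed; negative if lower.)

D (staggered): iPr–CHO gauche, COOH–Ph gauche; 1.0 + 1.0 = 2.0 kcal/mol.
B (eclipsed): iPr–H eclipsed, H–CHO eclipsed, COOH–Ph eclipsed; 2.2 + 1.7 + 3.7 = 7.6 kcal/mol.
E(D) − E(B) = 2.0 − 7.6 = -5.6 kcal/mol.

-5.6 kcal/mol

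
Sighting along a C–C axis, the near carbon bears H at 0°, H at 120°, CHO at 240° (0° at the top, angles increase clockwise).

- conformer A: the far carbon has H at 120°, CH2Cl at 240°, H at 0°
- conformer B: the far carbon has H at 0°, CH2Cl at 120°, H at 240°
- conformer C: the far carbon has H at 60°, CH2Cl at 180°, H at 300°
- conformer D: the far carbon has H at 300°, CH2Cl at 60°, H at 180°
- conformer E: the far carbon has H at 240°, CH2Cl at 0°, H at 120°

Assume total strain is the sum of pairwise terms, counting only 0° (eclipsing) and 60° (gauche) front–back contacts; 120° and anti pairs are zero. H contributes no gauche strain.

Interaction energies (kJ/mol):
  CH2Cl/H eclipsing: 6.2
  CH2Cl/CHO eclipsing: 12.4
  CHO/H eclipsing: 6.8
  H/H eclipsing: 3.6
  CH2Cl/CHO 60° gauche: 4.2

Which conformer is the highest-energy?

A is eclipsed. H at 0° is eclipsed with H at 0° (3.6); H at 120° is eclipsed with H at 120° (3.6); CHO at 240° is eclipsed with CH2Cl at 240° (12.4). Total 19.6 kJ/mol.
B is eclipsed. H at 0° is eclipsed with H at 0° (3.6); H at 120° is eclipsed with CH2Cl at 120° (6.2); CHO at 240° is eclipsed with H at 240° (6.8). Total 16.6 kJ/mol.
C is staggered. CHO at 240° is gauche with CH2Cl at 180° (4.2). Total 4.2 kJ/mol.
D (staggered): no non-H gauche contacts → 0.0 kJ/mol.
E is eclipsed. H at 0° is eclipsed with CH2Cl at 0° (6.2); H at 120° is eclipsed with H at 120° (3.6); CHO at 240° is eclipsed with H at 240° (6.8). Total 16.6 kJ/mol.
A has the highest total (19.6 kJ/mol).

A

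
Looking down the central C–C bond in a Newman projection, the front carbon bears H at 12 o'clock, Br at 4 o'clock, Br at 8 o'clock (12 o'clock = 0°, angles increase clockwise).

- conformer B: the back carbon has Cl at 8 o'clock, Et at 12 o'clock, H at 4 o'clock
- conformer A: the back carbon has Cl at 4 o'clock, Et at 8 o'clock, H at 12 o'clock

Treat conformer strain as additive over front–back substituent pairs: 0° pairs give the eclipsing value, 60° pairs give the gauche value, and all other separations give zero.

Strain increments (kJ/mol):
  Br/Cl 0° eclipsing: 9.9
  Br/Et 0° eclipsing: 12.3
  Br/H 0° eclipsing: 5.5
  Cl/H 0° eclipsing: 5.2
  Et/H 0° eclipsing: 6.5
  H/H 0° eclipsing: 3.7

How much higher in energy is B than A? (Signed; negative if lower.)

B (eclipsed): H(0°)/Et(0°) eclipsed 6.5; Br(120°)/H(120°) eclipsed 5.5; Br(240°)/Cl(240°) eclipsed 9.9 → 21.9 kJ/mol.
A (eclipsed): H(0°)/H(0°) eclipsed 3.7; Br(120°)/Cl(120°) eclipsed 9.9; Br(240°)/Et(240°) eclipsed 12.3 → 25.9 kJ/mol.
E(B) − E(A) = 21.9 − 25.9 = -4.0 kJ/mol.

-4.0 kJ/mol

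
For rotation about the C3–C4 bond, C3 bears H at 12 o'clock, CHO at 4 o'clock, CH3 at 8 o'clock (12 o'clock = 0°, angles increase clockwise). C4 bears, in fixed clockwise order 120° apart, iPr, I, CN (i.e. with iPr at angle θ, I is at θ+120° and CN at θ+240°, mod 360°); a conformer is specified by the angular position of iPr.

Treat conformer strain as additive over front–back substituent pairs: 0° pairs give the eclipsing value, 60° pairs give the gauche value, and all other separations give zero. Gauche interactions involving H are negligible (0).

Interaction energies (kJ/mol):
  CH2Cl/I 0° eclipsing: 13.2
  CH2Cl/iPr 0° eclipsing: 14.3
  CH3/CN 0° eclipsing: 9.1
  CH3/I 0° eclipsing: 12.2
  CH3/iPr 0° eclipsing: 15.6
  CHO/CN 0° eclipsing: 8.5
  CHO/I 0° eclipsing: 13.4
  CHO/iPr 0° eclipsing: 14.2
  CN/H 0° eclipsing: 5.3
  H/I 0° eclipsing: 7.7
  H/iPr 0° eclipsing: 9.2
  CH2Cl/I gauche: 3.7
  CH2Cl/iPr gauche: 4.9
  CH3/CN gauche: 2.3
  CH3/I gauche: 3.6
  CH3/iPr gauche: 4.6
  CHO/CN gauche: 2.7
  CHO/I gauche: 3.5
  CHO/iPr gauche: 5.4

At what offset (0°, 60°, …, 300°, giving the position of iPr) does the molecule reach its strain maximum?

240°

iPr at 0° (eclipsed): H(0°)/iPr(0°) eclipsed 9.2; CHO(120°)/I(120°) eclipsed 13.4; CH3(240°)/CN(240°) eclipsed 9.1 → 31.7 kJ/mol.
iPr at 60° (staggered): CHO(120°)/iPr(60°) gauche 5.4; CHO(120°)/I(180°) gauche 3.5; CH3(240°)/I(180°) gauche 3.6; CH3(240°)/CN(300°) gauche 2.3 → 14.8 kJ/mol.
iPr at 120° (eclipsed): H(0°)/CN(0°) eclipsed 5.3; CHO(120°)/iPr(120°) eclipsed 14.2; CH3(240°)/I(240°) eclipsed 12.2 → 31.7 kJ/mol.
iPr at 180° (staggered): CHO(120°)/iPr(180°) gauche 5.4; CHO(120°)/CN(60°) gauche 2.7; CH3(240°)/iPr(180°) gauche 4.6; CH3(240°)/I(300°) gauche 3.6 → 16.3 kJ/mol.
iPr at 240° (eclipsed): H(0°)/I(0°) eclipsed 7.7; CHO(120°)/CN(120°) eclipsed 8.5; CH3(240°)/iPr(240°) eclipsed 15.6 → 31.8 kJ/mol.
iPr at 300° (staggered): CHO(120°)/I(60°) gauche 3.5; CHO(120°)/CN(180°) gauche 2.7; CH3(240°)/iPr(300°) gauche 4.6; CH3(240°)/CN(180°) gauche 2.3 → 13.1 kJ/mol.
The maximum (31.8 kJ/mol) occurs with iPr at 240°.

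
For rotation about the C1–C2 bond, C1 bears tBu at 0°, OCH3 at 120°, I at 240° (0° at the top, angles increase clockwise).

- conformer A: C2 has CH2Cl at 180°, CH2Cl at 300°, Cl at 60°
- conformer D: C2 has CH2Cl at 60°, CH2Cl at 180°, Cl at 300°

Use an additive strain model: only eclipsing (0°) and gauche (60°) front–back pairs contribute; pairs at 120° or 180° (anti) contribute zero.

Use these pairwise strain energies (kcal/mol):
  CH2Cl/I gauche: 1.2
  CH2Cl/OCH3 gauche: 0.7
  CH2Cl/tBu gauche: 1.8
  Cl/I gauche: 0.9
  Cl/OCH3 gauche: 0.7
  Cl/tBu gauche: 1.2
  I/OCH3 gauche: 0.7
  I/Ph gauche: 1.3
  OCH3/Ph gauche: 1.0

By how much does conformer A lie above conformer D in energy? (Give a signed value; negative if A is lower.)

+0.3 kcal/mol

A (staggered): tBu(0°)/CH2Cl(300°) gauche 1.8; tBu(0°)/Cl(60°) gauche 1.2; OCH3(120°)/CH2Cl(180°) gauche 0.7; OCH3(120°)/Cl(60°) gauche 0.7; I(240°)/CH2Cl(180°) gauche 1.2; I(240°)/CH2Cl(300°) gauche 1.2 → 6.8 kcal/mol.
D (staggered): tBu(0°)/CH2Cl(60°) gauche 1.8; tBu(0°)/Cl(300°) gauche 1.2; OCH3(120°)/CH2Cl(60°) gauche 0.7; OCH3(120°)/CH2Cl(180°) gauche 0.7; I(240°)/CH2Cl(180°) gauche 1.2; I(240°)/Cl(300°) gauche 0.9 → 6.5 kcal/mol.
E(A) − E(D) = 6.8 − 6.5 = +0.3 kcal/mol.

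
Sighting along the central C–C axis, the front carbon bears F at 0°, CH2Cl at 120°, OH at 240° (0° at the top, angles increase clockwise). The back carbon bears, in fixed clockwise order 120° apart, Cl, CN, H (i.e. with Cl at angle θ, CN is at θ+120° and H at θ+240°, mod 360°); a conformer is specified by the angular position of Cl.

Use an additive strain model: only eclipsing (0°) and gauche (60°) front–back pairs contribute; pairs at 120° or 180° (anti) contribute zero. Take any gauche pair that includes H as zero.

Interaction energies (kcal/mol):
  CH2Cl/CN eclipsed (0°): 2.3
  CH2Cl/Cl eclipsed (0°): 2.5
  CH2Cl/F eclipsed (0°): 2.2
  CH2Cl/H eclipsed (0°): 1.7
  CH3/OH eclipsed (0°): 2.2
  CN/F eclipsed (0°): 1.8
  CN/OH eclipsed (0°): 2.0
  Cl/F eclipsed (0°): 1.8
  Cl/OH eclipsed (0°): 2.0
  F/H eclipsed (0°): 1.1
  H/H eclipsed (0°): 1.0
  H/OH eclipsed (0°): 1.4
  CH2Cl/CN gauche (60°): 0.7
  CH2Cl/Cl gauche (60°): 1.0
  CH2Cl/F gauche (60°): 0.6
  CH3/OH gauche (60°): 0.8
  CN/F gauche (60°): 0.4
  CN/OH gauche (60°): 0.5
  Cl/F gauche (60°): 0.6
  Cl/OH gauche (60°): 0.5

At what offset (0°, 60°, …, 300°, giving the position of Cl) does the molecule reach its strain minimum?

Cl at 0° (eclipsed): F(0°)/Cl(0°) eclipsed 1.8; CH2Cl(120°)/CN(120°) eclipsed 2.3; OH(240°)/H(240°) eclipsed 1.4 → 5.5 kcal/mol.
Cl at 60° (staggered): F(0°)/Cl(60°) gauche 0.6; CH2Cl(120°)/Cl(60°) gauche 1.0; CH2Cl(120°)/CN(180°) gauche 0.7; OH(240°)/CN(180°) gauche 0.5 → 2.8 kcal/mol.
Cl at 120° (eclipsed): F(0°)/H(0°) eclipsed 1.1; CH2Cl(120°)/Cl(120°) eclipsed 2.5; OH(240°)/CN(240°) eclipsed 2.0 → 5.6 kcal/mol.
Cl at 180° (staggered): F(0°)/CN(300°) gauche 0.4; CH2Cl(120°)/Cl(180°) gauche 1.0; OH(240°)/Cl(180°) gauche 0.5; OH(240°)/CN(300°) gauche 0.5 → 2.4 kcal/mol.
Cl at 240° (eclipsed): F(0°)/CN(0°) eclipsed 1.8; CH2Cl(120°)/H(120°) eclipsed 1.7; OH(240°)/Cl(240°) eclipsed 2.0 → 5.5 kcal/mol.
Cl at 300° (staggered): F(0°)/Cl(300°) gauche 0.6; F(0°)/CN(60°) gauche 0.4; CH2Cl(120°)/CN(60°) gauche 0.7; OH(240°)/Cl(300°) gauche 0.5 → 2.2 kcal/mol.
The minimum (2.2 kcal/mol) occurs with Cl at 300°.

300°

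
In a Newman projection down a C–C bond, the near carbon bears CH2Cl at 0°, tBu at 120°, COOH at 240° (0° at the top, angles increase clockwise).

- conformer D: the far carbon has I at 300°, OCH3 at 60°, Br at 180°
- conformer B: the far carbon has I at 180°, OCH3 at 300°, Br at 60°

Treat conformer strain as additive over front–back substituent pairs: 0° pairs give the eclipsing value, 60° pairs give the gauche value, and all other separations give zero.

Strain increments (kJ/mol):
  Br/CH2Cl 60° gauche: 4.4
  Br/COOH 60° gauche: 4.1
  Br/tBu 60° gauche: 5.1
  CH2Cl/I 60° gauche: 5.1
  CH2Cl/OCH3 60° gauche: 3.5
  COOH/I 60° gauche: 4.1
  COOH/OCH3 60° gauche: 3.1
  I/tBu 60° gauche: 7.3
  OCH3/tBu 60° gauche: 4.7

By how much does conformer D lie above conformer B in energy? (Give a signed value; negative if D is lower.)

D (staggered): CH2Cl–I gauche, CH2Cl–OCH3 gauche, tBu–OCH3 gauche, tBu–Br gauche, COOH–I gauche, COOH–Br gauche; 5.1 + 3.5 + 4.7 + 5.1 + 4.1 + 4.1 = 26.6 kJ/mol.
B (staggered): CH2Cl–OCH3 gauche, CH2Cl–Br gauche, tBu–I gauche, tBu–Br gauche, COOH–I gauche, COOH–OCH3 gauche; 3.5 + 4.4 + 7.3 + 5.1 + 4.1 + 3.1 = 27.5 kJ/mol.
E(D) − E(B) = 26.6 − 27.5 = -0.9 kJ/mol.

-0.9 kJ/mol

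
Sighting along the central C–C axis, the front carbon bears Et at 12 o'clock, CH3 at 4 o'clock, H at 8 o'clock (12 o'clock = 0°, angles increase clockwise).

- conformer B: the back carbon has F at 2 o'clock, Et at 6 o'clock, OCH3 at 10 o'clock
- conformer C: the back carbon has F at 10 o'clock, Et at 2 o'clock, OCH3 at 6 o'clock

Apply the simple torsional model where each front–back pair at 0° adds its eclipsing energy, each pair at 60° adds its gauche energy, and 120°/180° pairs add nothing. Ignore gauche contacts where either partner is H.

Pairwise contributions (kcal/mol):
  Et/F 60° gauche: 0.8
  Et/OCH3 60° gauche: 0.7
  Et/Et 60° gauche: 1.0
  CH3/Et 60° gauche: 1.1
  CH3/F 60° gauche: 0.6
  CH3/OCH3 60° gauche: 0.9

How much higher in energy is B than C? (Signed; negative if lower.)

B (staggered): Et(0°)/F(60°) gauche 0.8; Et(0°)/OCH3(300°) gauche 0.7; CH3(120°)/F(60°) gauche 0.6; CH3(120°)/Et(180°) gauche 1.1 → 3.2 kcal/mol.
C (staggered): Et(0°)/F(300°) gauche 0.8; Et(0°)/Et(60°) gauche 1.0; CH3(120°)/Et(60°) gauche 1.1; CH3(120°)/OCH3(180°) gauche 0.9 → 3.8 kcal/mol.
E(B) − E(C) = 3.2 − 3.8 = -0.6 kcal/mol.

-0.6 kcal/mol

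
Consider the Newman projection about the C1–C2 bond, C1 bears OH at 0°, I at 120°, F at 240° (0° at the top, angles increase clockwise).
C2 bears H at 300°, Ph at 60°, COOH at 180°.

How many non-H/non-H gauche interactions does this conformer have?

4

Non-H gauche pairs: OH(0°)/Ph(60°); I(120°)/Ph(60°); I(120°)/COOH(180°); F(240°)/COOH(180°) — 4 interactions.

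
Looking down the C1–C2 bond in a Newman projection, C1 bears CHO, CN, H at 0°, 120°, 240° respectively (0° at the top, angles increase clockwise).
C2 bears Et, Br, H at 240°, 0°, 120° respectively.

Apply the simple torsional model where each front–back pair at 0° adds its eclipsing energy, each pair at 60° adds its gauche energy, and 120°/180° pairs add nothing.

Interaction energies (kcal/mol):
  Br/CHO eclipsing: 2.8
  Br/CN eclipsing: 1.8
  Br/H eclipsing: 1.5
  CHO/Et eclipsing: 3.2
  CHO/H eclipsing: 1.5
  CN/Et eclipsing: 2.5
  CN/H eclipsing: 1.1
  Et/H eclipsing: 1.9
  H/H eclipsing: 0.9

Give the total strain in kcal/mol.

This conformer (eclipsed): CHO(0°)/Br(0°) eclipsed 2.8; CN(120°)/H(120°) eclipsed 1.1; H(240°)/Et(240°) eclipsed 1.9 → 5.8 kcal/mol.

5.8 kcal/mol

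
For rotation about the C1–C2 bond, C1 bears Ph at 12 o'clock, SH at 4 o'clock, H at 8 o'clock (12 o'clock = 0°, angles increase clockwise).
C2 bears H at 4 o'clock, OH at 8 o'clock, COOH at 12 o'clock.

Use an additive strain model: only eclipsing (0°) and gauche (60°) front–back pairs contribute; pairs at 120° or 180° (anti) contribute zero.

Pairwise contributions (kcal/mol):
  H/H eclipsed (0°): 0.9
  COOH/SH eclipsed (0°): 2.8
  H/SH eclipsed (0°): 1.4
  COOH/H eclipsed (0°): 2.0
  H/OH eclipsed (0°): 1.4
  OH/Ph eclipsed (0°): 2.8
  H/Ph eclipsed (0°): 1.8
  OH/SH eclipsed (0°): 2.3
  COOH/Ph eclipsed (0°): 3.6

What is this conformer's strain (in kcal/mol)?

This conformer (eclipsed): Ph(0°)/COOH(0°) eclipsed 3.6; SH(120°)/H(120°) eclipsed 1.4; H(240°)/OH(240°) eclipsed 1.4 → 6.4 kcal/mol.

6.4 kcal/mol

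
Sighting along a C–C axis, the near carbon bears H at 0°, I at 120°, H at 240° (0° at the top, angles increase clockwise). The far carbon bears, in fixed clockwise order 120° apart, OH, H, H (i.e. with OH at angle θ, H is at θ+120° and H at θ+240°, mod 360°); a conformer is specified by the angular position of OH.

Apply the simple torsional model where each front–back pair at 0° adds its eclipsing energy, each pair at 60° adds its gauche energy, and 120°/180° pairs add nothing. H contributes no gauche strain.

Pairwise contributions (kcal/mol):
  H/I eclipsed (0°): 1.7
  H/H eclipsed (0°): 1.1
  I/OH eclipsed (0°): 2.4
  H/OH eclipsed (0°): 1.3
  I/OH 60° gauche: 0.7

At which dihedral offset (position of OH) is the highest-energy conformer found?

120°

OH at 0° (eclipsed): H–OH eclipsed, I–H eclipsed, H–H eclipsed; 1.3 + 1.7 + 1.1 = 4.1 kcal/mol.
OH at 60° (staggered): I–OH gauche; 0.7 = 0.7 kcal/mol.
OH at 120° (eclipsed): H–H eclipsed, I–OH eclipsed, H–H eclipsed; 1.1 + 2.4 + 1.1 = 4.6 kcal/mol.
OH at 180° (staggered): I–OH gauche; 0.7 = 0.7 kcal/mol.
OH at 240° (eclipsed): H–H eclipsed, I–H eclipsed, H–OH eclipsed; 1.1 + 1.7 + 1.3 = 4.1 kcal/mol.
OH at 300° (staggered): no non-H gauche contacts → 0.0 kcal/mol.
The maximum (4.6 kcal/mol) occurs with OH at 120°.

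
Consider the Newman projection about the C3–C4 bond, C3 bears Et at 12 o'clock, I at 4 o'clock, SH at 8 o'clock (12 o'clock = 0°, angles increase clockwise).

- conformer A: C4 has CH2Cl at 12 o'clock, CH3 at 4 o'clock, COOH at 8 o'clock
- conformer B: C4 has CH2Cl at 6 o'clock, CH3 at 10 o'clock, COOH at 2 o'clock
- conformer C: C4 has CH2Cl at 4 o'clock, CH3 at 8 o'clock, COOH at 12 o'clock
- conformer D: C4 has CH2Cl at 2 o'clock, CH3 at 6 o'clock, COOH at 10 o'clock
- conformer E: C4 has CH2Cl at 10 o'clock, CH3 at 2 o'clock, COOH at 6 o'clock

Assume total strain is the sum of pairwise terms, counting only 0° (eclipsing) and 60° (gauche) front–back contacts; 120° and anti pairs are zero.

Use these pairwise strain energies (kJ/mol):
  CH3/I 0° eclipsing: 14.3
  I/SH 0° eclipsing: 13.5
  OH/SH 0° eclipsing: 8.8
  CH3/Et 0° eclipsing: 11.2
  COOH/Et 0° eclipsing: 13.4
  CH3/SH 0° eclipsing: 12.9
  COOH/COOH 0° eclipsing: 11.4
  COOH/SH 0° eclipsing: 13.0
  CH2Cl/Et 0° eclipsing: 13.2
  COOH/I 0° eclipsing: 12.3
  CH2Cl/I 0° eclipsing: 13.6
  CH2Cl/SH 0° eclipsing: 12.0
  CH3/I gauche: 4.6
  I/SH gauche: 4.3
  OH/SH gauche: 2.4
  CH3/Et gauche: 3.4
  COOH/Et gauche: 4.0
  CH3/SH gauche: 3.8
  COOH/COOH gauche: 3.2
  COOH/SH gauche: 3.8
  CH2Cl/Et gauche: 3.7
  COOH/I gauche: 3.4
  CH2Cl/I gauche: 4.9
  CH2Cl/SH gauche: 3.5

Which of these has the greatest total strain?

A

A (eclipsed): Et–CH2Cl eclipsed, I–CH3 eclipsed, SH–COOH eclipsed; 13.2 + 14.3 + 13.0 = 40.5 kJ/mol.
B (staggered): Et–CH3 gauche, Et–COOH gauche, I–CH2Cl gauche, I–COOH gauche, SH–CH2Cl gauche, SH–CH3 gauche; 3.4 + 4.0 + 4.9 + 3.4 + 3.5 + 3.8 = 23.0 kJ/mol.
C (eclipsed): Et–COOH eclipsed, I–CH2Cl eclipsed, SH–CH3 eclipsed; 13.4 + 13.6 + 12.9 = 39.9 kJ/mol.
D (staggered): Et–CH2Cl gauche, Et–COOH gauche, I–CH2Cl gauche, I–CH3 gauche, SH–CH3 gauche, SH–COOH gauche; 3.7 + 4.0 + 4.9 + 4.6 + 3.8 + 3.8 = 24.8 kJ/mol.
E (staggered): Et–CH2Cl gauche, Et–CH3 gauche, I–CH3 gauche, I–COOH gauche, SH–CH2Cl gauche, SH–COOH gauche; 3.7 + 3.4 + 4.6 + 3.4 + 3.5 + 3.8 = 22.4 kJ/mol.
A has the highest total (40.5 kJ/mol).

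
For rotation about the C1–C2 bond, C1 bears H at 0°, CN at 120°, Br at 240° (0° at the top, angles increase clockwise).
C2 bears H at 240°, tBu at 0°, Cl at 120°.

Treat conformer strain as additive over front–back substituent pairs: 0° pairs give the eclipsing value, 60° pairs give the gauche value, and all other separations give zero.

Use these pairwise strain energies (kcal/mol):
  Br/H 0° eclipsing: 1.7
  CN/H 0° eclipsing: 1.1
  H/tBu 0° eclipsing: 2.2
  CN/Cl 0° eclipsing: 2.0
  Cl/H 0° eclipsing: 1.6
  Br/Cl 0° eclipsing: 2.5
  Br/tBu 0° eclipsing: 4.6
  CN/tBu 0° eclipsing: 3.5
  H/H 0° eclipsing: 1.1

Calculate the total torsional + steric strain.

This conformer (eclipsed): H–tBu eclipsed, CN–Cl eclipsed, Br–H eclipsed; 2.2 + 2.0 + 1.7 = 5.9 kcal/mol.

5.9 kcal/mol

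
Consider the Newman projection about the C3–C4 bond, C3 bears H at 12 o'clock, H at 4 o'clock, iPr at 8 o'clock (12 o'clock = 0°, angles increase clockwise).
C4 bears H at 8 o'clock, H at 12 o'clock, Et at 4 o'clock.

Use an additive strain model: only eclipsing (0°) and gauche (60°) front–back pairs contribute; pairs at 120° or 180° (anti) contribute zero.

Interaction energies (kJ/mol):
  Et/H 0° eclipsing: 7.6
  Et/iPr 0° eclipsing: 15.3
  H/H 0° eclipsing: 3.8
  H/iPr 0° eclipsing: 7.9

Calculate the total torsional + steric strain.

This conformer (eclipsed): H(0°)/H(0°) eclipsed 3.8; H(120°)/Et(120°) eclipsed 7.6; iPr(240°)/H(240°) eclipsed 7.9 → 19.3 kJ/mol.

19.3 kJ/mol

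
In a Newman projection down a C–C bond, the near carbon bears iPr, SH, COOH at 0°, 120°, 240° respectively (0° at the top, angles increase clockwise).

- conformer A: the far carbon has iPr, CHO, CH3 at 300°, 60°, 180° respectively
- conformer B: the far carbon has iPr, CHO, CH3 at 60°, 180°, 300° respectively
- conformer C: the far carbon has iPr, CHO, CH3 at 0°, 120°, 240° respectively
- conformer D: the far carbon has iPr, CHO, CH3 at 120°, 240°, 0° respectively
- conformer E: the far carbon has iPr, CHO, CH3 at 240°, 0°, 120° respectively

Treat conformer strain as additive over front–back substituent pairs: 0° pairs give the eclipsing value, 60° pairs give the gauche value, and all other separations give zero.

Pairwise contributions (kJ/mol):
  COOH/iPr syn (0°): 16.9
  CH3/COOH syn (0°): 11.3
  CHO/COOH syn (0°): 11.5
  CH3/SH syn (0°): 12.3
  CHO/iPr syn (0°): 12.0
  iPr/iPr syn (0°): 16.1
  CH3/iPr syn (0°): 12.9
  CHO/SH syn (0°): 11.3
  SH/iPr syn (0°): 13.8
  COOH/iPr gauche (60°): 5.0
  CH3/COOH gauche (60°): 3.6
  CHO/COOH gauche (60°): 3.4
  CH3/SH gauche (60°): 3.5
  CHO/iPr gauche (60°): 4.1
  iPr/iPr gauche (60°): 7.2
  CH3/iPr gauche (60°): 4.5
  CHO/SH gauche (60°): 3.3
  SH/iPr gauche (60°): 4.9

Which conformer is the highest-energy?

A (staggered): iPr–iPr gauche, iPr–CHO gauche, SH–CHO gauche, SH–CH3 gauche, COOH–iPr gauche, COOH–CH3 gauche; 7.2 + 4.1 + 3.3 + 3.5 + 5.0 + 3.6 = 26.7 kJ/mol.
B (staggered): iPr–iPr gauche, iPr–CH3 gauche, SH–iPr gauche, SH–CHO gauche, COOH–CHO gauche, COOH–CH3 gauche; 7.2 + 4.5 + 4.9 + 3.3 + 3.4 + 3.6 = 26.9 kJ/mol.
C (eclipsed): iPr–iPr eclipsed, SH–CHO eclipsed, COOH–CH3 eclipsed; 16.1 + 11.3 + 11.3 = 38.7 kJ/mol.
D (eclipsed): iPr–CH3 eclipsed, SH–iPr eclipsed, COOH–CHO eclipsed; 12.9 + 13.8 + 11.5 = 38.2 kJ/mol.
E (eclipsed): iPr–CHO eclipsed, SH–CH3 eclipsed, COOH–iPr eclipsed; 12.0 + 12.3 + 16.9 = 41.2 kJ/mol.
E has the highest total (41.2 kJ/mol).

E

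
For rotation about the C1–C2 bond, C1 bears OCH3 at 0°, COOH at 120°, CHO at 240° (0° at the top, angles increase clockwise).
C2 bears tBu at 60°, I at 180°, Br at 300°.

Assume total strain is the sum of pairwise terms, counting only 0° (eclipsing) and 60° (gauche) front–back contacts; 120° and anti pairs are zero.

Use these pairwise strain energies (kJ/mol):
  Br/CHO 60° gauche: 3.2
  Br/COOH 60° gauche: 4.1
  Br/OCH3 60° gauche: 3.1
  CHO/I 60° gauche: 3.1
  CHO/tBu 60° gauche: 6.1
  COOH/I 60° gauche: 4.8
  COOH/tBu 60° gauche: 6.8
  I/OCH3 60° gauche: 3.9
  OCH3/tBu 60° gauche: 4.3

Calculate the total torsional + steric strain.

This conformer (staggered): OCH3(0°)/tBu(60°) gauche 4.3; OCH3(0°)/Br(300°) gauche 3.1; COOH(120°)/tBu(60°) gauche 6.8; COOH(120°)/I(180°) gauche 4.8; CHO(240°)/I(180°) gauche 3.1; CHO(240°)/Br(300°) gauche 3.2 → 25.3 kJ/mol.

25.3 kJ/mol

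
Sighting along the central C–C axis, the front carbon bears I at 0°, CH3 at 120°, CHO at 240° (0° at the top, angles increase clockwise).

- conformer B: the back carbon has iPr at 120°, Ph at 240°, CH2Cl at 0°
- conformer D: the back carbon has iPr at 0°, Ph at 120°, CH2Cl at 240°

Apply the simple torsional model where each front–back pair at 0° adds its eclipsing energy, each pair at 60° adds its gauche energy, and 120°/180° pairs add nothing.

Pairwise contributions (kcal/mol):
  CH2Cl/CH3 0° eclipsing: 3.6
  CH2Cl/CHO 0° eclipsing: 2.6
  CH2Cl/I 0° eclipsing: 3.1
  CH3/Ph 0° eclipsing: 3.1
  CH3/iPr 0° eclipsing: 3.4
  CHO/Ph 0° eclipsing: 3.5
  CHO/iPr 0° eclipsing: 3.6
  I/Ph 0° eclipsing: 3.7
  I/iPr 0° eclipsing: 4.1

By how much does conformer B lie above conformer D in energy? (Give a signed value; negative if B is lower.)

B (eclipsed): I–CH2Cl eclipsed, CH3–iPr eclipsed, CHO–Ph eclipsed; 3.1 + 3.4 + 3.5 = 10.0 kcal/mol.
D (eclipsed): I–iPr eclipsed, CH3–Ph eclipsed, CHO–CH2Cl eclipsed; 4.1 + 3.1 + 2.6 = 9.8 kcal/mol.
E(B) − E(D) = 10.0 − 9.8 = +0.2 kcal/mol.

+0.2 kcal/mol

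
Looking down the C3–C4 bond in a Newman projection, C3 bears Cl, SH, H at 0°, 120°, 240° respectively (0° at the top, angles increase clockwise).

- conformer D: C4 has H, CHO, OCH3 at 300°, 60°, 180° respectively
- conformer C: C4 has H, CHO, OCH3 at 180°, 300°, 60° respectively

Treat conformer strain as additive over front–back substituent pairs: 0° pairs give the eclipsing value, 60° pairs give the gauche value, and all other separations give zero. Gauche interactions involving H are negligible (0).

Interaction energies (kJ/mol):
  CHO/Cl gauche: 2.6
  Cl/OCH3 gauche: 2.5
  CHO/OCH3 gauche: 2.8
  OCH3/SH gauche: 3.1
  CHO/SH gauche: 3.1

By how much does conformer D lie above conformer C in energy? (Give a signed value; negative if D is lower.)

D (staggered): Cl(0°)/CHO(60°) gauche 2.6; SH(120°)/CHO(60°) gauche 3.1; SH(120°)/OCH3(180°) gauche 3.1 → 8.8 kJ/mol.
C (staggered): Cl(0°)/CHO(300°) gauche 2.6; Cl(0°)/OCH3(60°) gauche 2.5; SH(120°)/OCH3(60°) gauche 3.1 → 8.2 kJ/mol.
E(D) − E(C) = 8.8 − 8.2 = +0.6 kJ/mol.

+0.6 kJ/mol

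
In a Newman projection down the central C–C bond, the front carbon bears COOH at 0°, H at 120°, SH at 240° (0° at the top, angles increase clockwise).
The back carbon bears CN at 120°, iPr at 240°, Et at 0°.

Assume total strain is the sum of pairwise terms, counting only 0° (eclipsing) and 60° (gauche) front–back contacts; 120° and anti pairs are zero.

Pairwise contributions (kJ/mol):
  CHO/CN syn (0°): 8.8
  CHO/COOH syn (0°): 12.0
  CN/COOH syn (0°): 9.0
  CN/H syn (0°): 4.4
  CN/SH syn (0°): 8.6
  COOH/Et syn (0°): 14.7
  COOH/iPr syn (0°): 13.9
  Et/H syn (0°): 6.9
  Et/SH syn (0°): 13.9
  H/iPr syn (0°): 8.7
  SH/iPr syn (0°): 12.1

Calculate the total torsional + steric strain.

31.2 kJ/mol

This conformer is eclipsed. COOH at 0° is eclipsed with Et at 0° (14.7); H at 120° is eclipsed with CN at 120° (4.4); SH at 240° is eclipsed with iPr at 240° (12.1). Total 31.2 kJ/mol.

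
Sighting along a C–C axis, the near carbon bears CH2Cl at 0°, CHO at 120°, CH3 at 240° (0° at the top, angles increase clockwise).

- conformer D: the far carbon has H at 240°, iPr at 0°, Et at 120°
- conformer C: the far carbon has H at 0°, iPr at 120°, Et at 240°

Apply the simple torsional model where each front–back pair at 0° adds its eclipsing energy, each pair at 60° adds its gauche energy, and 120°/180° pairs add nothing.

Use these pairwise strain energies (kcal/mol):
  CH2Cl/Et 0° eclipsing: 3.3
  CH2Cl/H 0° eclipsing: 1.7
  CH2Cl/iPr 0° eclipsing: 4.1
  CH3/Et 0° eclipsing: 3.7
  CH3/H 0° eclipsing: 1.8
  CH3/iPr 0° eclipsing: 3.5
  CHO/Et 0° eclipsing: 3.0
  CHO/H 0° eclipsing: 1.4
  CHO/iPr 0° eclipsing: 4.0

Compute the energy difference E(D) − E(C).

-0.5 kcal/mol

D (eclipsed): CH2Cl(0°)/iPr(0°) eclipsed 4.1; CHO(120°)/Et(120°) eclipsed 3.0; CH3(240°)/H(240°) eclipsed 1.8 → 8.9 kcal/mol.
C (eclipsed): CH2Cl(0°)/H(0°) eclipsed 1.7; CHO(120°)/iPr(120°) eclipsed 4.0; CH3(240°)/Et(240°) eclipsed 3.7 → 9.4 kcal/mol.
E(D) − E(C) = 8.9 − 9.4 = -0.5 kcal/mol.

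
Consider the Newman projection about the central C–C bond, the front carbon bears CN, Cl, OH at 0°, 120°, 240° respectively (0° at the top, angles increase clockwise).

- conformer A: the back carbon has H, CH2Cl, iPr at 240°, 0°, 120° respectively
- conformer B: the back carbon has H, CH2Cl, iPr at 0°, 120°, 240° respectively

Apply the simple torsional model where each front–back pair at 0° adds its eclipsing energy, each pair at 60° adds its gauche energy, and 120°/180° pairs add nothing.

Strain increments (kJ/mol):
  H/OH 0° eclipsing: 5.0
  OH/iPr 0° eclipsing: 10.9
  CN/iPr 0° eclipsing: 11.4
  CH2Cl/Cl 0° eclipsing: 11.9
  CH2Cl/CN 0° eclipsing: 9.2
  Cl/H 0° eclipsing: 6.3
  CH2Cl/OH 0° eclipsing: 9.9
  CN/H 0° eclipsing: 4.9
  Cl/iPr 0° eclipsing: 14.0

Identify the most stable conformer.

B

A (eclipsed): CN(0°)/CH2Cl(0°) eclipsed 9.2; Cl(120°)/iPr(120°) eclipsed 14.0; OH(240°)/H(240°) eclipsed 5.0 → 28.2 kJ/mol.
B (eclipsed): CN(0°)/H(0°) eclipsed 4.9; Cl(120°)/CH2Cl(120°) eclipsed 11.9; OH(240°)/iPr(240°) eclipsed 10.9 → 27.7 kJ/mol.
B has the lowest total (27.7 kJ/mol).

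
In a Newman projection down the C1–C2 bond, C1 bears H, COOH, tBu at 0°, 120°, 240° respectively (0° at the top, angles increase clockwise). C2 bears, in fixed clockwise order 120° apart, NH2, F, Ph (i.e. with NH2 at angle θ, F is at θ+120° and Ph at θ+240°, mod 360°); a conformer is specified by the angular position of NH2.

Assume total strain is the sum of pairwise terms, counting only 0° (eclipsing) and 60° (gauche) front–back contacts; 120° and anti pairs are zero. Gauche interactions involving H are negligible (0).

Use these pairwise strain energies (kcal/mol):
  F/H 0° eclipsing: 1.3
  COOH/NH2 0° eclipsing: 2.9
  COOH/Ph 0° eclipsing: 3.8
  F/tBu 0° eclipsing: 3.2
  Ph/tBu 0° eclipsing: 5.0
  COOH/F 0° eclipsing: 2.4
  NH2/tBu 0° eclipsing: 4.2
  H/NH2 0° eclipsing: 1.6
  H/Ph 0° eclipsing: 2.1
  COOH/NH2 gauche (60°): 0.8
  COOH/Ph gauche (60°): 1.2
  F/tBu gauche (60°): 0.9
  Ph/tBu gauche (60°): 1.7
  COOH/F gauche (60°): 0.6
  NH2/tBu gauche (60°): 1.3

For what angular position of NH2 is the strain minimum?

60°

NH2 at 0° is eclipsed. H at 0° is eclipsed with NH2 at 0° (1.6); COOH at 120° is eclipsed with F at 120° (2.4); tBu at 240° is eclipsed with Ph at 240° (5.0). Total 9.0 kcal/mol.
NH2 at 60° is staggered. COOH at 120° is gauche with NH2 at 60° (0.8); COOH at 120° is gauche with F at 180° (0.6); tBu at 240° is gauche with F at 180° (0.9); tBu at 240° is gauche with Ph at 300° (1.7). Total 4.0 kcal/mol.
NH2 at 120° is eclipsed. H at 0° is eclipsed with Ph at 0° (2.1); COOH at 120° is eclipsed with NH2 at 120° (2.9); tBu at 240° is eclipsed with F at 240° (3.2). Total 8.2 kcal/mol.
NH2 at 180° is staggered. COOH at 120° is gauche with NH2 at 180° (0.8); COOH at 120° is gauche with Ph at 60° (1.2); tBu at 240° is gauche with NH2 at 180° (1.3); tBu at 240° is gauche with F at 300° (0.9). Total 4.2 kcal/mol.
NH2 at 240° is eclipsed. H at 0° is eclipsed with F at 0° (1.3); COOH at 120° is eclipsed with Ph at 120° (3.8); tBu at 240° is eclipsed with NH2 at 240° (4.2). Total 9.3 kcal/mol.
NH2 at 300° is staggered. COOH at 120° is gauche with F at 60° (0.6); COOH at 120° is gauche with Ph at 180° (1.2); tBu at 240° is gauche with NH2 at 300° (1.3); tBu at 240° is gauche with Ph at 180° (1.7). Total 4.8 kcal/mol.
The minimum (4.0 kcal/mol) occurs with NH2 at 60°.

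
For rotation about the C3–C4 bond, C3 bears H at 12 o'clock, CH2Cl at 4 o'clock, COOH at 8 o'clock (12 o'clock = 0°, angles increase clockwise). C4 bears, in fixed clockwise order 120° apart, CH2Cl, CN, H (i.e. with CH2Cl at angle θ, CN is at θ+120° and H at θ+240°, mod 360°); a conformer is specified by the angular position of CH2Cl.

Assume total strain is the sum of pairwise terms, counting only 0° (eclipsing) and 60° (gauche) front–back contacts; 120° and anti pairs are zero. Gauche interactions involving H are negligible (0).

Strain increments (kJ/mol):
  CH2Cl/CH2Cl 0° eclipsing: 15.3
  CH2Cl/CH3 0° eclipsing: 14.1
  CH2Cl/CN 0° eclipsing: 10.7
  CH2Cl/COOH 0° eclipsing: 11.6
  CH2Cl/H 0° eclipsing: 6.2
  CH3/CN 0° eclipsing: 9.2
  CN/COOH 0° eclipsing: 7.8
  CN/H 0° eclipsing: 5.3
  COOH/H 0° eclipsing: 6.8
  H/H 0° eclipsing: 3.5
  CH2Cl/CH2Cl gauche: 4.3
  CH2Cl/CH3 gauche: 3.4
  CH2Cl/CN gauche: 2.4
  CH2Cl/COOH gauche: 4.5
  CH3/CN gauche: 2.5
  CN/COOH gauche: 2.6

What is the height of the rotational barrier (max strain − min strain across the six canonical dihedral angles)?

CH2Cl at 0° is eclipsed. H at 0° is eclipsed with CH2Cl at 0° (6.2); CH2Cl at 120° is eclipsed with CN at 120° (10.7); COOH at 240° is eclipsed with H at 240° (6.8). Total 23.7 kJ/mol.
CH2Cl at 60° is staggered. CH2Cl at 120° is gauche with CH2Cl at 60° (4.3); CH2Cl at 120° is gauche with CN at 180° (2.4); COOH at 240° is gauche with CN at 180° (2.6). Total 9.3 kJ/mol.
CH2Cl at 120° is eclipsed. H at 0° is eclipsed with H at 0° (3.5); CH2Cl at 120° is eclipsed with CH2Cl at 120° (15.3); COOH at 240° is eclipsed with CN at 240° (7.8). Total 26.6 kJ/mol.
CH2Cl at 180° is staggered. CH2Cl at 120° is gauche with CH2Cl at 180° (4.3); COOH at 240° is gauche with CH2Cl at 180° (4.5); COOH at 240° is gauche with CN at 300° (2.6). Total 11.4 kJ/mol.
CH2Cl at 240° is eclipsed. H at 0° is eclipsed with CN at 0° (5.3); CH2Cl at 120° is eclipsed with H at 120° (6.2); COOH at 240° is eclipsed with CH2Cl at 240° (11.6). Total 23.1 kJ/mol.
CH2Cl at 300° is staggered. CH2Cl at 120° is gauche with CN at 60° (2.4); COOH at 240° is gauche with CH2Cl at 300° (4.5). Total 6.9 kJ/mol.
Max at 120° (26.6 kJ/mol), min at 300° (6.9 kJ/mol); barrier = 19.7 kJ/mol.

19.7 kJ/mol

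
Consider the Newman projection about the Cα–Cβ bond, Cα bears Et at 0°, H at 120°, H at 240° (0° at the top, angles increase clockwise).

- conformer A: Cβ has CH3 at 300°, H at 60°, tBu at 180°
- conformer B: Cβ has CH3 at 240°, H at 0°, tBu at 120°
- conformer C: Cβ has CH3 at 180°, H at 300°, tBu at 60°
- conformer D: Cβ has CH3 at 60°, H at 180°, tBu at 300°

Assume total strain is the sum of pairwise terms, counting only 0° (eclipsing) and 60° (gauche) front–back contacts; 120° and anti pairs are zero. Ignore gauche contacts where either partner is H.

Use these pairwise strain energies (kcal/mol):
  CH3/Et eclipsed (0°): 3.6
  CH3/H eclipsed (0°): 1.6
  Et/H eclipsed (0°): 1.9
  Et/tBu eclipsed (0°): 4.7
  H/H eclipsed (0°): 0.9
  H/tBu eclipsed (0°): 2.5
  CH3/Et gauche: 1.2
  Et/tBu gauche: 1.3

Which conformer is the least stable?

A (staggered): Et(0°)/CH3(300°) gauche 1.2 → 1.2 kcal/mol.
B (eclipsed): Et(0°)/H(0°) eclipsed 1.9; H(120°)/tBu(120°) eclipsed 2.5; H(240°)/CH3(240°) eclipsed 1.6 → 6.0 kcal/mol.
C (staggered): Et(0°)/tBu(60°) gauche 1.3 → 1.3 kcal/mol.
D (staggered): Et(0°)/CH3(60°) gauche 1.2; Et(0°)/tBu(300°) gauche 1.3 → 2.5 kcal/mol.
B has the highest total (6.0 kcal/mol).

B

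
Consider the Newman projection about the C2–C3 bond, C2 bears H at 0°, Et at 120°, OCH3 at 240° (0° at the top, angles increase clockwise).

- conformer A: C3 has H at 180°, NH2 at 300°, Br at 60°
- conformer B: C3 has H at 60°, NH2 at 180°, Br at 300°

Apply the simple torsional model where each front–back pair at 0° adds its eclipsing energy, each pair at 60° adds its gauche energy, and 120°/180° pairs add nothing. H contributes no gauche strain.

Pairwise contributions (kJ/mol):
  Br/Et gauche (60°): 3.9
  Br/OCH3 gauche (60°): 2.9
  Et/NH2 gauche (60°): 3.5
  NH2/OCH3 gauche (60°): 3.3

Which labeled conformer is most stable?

A (staggered): Et–Br gauche, OCH3–NH2 gauche; 3.9 + 3.3 = 7.2 kJ/mol.
B (staggered): Et–NH2 gauche, OCH3–NH2 gauche, OCH3–Br gauche; 3.5 + 3.3 + 2.9 = 9.7 kJ/mol.
A has the lowest total (7.2 kJ/mol).

A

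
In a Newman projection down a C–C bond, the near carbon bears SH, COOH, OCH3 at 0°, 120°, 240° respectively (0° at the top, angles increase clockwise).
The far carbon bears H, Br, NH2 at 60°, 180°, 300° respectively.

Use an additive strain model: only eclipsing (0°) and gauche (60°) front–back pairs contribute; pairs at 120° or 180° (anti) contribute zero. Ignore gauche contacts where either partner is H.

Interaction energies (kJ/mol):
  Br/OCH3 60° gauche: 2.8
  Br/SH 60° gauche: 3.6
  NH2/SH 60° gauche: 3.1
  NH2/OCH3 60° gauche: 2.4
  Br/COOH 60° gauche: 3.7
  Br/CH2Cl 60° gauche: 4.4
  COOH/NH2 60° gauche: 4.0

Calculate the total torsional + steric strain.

This conformer (staggered): SH(0°)/NH2(300°) gauche 3.1; COOH(120°)/Br(180°) gauche 3.7; OCH3(240°)/Br(180°) gauche 2.8; OCH3(240°)/NH2(300°) gauche 2.4 → 12.0 kJ/mol.

12.0 kJ/mol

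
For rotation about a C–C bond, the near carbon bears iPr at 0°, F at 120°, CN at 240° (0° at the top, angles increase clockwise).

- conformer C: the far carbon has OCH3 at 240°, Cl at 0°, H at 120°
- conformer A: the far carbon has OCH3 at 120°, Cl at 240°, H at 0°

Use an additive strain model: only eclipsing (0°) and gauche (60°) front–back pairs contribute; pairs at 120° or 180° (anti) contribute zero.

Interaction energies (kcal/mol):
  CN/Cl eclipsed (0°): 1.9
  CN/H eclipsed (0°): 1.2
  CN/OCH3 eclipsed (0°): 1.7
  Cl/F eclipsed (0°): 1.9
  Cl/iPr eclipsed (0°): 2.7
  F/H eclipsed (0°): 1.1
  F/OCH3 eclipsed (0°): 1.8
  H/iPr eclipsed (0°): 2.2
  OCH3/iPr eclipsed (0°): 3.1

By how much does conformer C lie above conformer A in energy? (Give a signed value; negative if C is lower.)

C (eclipsed): iPr–Cl eclipsed, F–H eclipsed, CN–OCH3 eclipsed; 2.7 + 1.1 + 1.7 = 5.5 kcal/mol.
A (eclipsed): iPr–H eclipsed, F–OCH3 eclipsed, CN–Cl eclipsed; 2.2 + 1.8 + 1.9 = 5.9 kcal/mol.
E(C) − E(A) = 5.5 − 5.9 = -0.4 kcal/mol.

-0.4 kcal/mol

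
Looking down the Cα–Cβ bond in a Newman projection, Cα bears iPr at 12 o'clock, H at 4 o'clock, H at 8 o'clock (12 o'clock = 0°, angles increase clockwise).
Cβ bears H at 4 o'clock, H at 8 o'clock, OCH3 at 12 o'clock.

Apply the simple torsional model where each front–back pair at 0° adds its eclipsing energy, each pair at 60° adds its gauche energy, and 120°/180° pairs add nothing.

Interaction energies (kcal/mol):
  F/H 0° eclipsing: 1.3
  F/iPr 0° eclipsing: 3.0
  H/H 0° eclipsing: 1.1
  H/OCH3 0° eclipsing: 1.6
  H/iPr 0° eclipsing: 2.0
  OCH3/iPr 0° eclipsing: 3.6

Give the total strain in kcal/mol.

5.8 kcal/mol

This conformer (eclipsed): iPr(0°)/OCH3(0°) eclipsed 3.6; H(120°)/H(120°) eclipsed 1.1; H(240°)/H(240°) eclipsed 1.1 → 5.8 kcal/mol.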